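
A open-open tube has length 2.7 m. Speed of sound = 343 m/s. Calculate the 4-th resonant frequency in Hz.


Given values:
  Tube type: open-open, L = 2.7 m, c = 343 m/s, n = 4
Formula: f_n = n * c / (2 * L)
Compute 2 * L = 2 * 2.7 = 5.4
f = 4 * 343 / 5.4
f = 254.07

254.07 Hz


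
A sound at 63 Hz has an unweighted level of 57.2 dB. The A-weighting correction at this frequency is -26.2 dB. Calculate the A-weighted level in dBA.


Given values:
  SPL = 57.2 dB
  A-weighting at 63 Hz = -26.2 dB
Formula: L_A = SPL + A_weight
L_A = 57.2 + (-26.2)
L_A = 31.0

31.0 dBA


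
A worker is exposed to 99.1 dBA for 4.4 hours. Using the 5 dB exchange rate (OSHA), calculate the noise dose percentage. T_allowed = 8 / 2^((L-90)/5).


Given values:
  L = 99.1 dBA, T = 4.4 hours
Formula: T_allowed = 8 / 2^((L - 90) / 5)
Compute exponent: (99.1 - 90) / 5 = 1.82
Compute 2^(1.82) = 3.530812
T_allowed = 8 / 3.530812 = 2.265768 hours
Dose = (T / T_allowed) * 100
Dose = (4.4 / 2.265768) * 100 = 194.19

194.19 %


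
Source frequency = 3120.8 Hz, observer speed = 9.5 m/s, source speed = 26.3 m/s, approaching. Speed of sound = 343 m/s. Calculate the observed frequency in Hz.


Given values:
  f_s = 3120.8 Hz, v_o = 9.5 m/s, v_s = 26.3 m/s
  Direction: approaching
Formula: f_o = f_s * (c + v_o) / (c - v_s)
Numerator: c + v_o = 343 + 9.5 = 352.5
Denominator: c - v_s = 343 - 26.3 = 316.7
f_o = 3120.8 * 352.5 / 316.7 = 3473.58

3473.58 Hz


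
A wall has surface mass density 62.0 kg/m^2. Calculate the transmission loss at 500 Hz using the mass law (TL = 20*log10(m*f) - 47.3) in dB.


Given values:
  m = 62.0 kg/m^2, f = 500 Hz
Formula: TL = 20 * log10(m * f) - 47.3
Compute m * f = 62.0 * 500 = 31000.0
Compute log10(31000.0) = 4.491362
Compute 20 * 4.491362 = 89.8272
TL = 89.8272 - 47.3 = 42.53

42.53 dB


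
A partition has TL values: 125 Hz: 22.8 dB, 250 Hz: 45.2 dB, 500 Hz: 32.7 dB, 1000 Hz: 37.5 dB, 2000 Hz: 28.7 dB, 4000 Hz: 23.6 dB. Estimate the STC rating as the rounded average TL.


Given TL values at each frequency:
  125 Hz: 22.8 dB
  250 Hz: 45.2 dB
  500 Hz: 32.7 dB
  1000 Hz: 37.5 dB
  2000 Hz: 28.7 dB
  4000 Hz: 23.6 dB
Formula: STC ~ round(average of TL values)
Sum = 22.8 + 45.2 + 32.7 + 37.5 + 28.7 + 23.6 = 190.5
Average = 190.5 / 6 = 31.75
Rounded: 32

32


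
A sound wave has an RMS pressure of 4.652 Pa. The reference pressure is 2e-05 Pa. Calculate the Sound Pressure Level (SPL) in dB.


Given values:
  p = 4.652 Pa
  p_ref = 2e-05 Pa
Formula: SPL = 20 * log10(p / p_ref)
Compute ratio: p / p_ref = 4.652 / 2e-05 = 232600
Compute log10: log10(232600) = 5.36661
Multiply: SPL = 20 * 5.36661 = 107.33

107.33 dB


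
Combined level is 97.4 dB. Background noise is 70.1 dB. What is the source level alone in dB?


Given values:
  L_total = 97.4 dB, L_bg = 70.1 dB
Formula: L_source = 10 * log10(10^(L_total/10) - 10^(L_bg/10))
Convert to linear:
  10^(97.4/10) = 5495408738.5762
  10^(70.1/10) = 10232929.9228
Difference: 5495408738.5762 - 10232929.9228 = 5485175808.6534
L_source = 10 * log10(5485175808.6534) = 97.39

97.39 dB


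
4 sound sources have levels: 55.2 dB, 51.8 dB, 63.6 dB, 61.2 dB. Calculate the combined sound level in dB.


Formula: L_total = 10 * log10( sum(10^(Li/10)) )
  Source 1: 10^(55.2/10) = 331131.1215
  Source 2: 10^(51.8/10) = 151356.1248
  Source 3: 10^(63.6/10) = 2290867.6528
  Source 4: 10^(61.2/10) = 1318256.7386
Sum of linear values = 4091611.6377
L_total = 10 * log10(4091611.6377) = 66.12

66.12 dB


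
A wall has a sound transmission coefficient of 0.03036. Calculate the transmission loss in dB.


Given values:
  tau = 0.03036
Formula: TL = 10 * log10(1 / tau)
Compute 1 / tau = 1 / 0.03036 = 32.9381
Compute log10(32.9381) = 1.517699
TL = 10 * 1.517699 = 15.18

15.18 dB


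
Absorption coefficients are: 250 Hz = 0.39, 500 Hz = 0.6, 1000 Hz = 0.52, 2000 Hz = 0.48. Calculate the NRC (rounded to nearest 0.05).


Given values:
  a_250 = 0.39, a_500 = 0.6
  a_1000 = 0.52, a_2000 = 0.48
Formula: NRC = (a250 + a500 + a1000 + a2000) / 4
Sum = 0.39 + 0.6 + 0.52 + 0.48 = 1.99
NRC = 1.99 / 4 = 0.4975
Rounded to nearest 0.05: 0.5

0.5


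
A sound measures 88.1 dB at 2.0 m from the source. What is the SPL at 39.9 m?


Given values:
  SPL1 = 88.1 dB, r1 = 2.0 m, r2 = 39.9 m
Formula: SPL2 = SPL1 - 20 * log10(r2 / r1)
Compute ratio: r2 / r1 = 39.9 / 2.0 = 19.95
Compute log10: log10(19.95) = 1.299943
Compute drop: 20 * 1.299943 = 25.9989
SPL2 = 88.1 - 25.9989 = 62.1

62.1 dB


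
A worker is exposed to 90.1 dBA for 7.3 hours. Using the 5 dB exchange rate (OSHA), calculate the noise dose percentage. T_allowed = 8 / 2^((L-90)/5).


Given values:
  L = 90.1 dBA, T = 7.3 hours
Formula: T_allowed = 8 / 2^((L - 90) / 5)
Compute exponent: (90.1 - 90) / 5 = 0.02
Compute 2^(0.02) = 1.013959
T_allowed = 8 / 1.013959 = 7.889865 hours
Dose = (T / T_allowed) * 100
Dose = (7.3 / 7.889865) * 100 = 92.52

92.52 %


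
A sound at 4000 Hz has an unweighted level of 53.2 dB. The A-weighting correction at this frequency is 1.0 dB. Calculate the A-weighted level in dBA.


Given values:
  SPL = 53.2 dB
  A-weighting at 4000 Hz = 1.0 dB
Formula: L_A = SPL + A_weight
L_A = 53.2 + (1.0)
L_A = 54.2

54.2 dBA


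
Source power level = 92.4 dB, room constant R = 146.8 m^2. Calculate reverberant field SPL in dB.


Given values:
  Lw = 92.4 dB, R = 146.8 m^2
Formula: SPL = Lw + 10 * log10(4 / R)
Compute 4 / R = 4 / 146.8 = 0.027248
Compute 10 * log10(0.027248) = -15.6467
SPL = 92.4 + (-15.6467) = 76.75

76.75 dB


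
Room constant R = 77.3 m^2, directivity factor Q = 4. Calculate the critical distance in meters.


Given values:
  R = 77.3 m^2, Q = 4
Formula: d_c = 0.141 * sqrt(Q * R)
Compute Q * R = 4 * 77.3 = 309.2
Compute sqrt(309.2) = 17.5841
d_c = 0.141 * 17.5841 = 2.479

2.479 m


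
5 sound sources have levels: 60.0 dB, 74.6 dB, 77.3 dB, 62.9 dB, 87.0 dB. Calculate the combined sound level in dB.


Formula: L_total = 10 * log10( sum(10^(Li/10)) )
  Source 1: 10^(60.0/10) = 1000000.0
  Source 2: 10^(74.6/10) = 28840315.0313
  Source 3: 10^(77.3/10) = 53703179.637
  Source 4: 10^(62.9/10) = 1949844.5998
  Source 5: 10^(87.0/10) = 501187233.6273
Sum of linear values = 586680572.8954
L_total = 10 * log10(586680572.8954) = 87.68

87.68 dB


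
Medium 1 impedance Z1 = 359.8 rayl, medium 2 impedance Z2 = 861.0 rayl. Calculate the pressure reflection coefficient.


Given values:
  Z1 = 359.8 rayl, Z2 = 861.0 rayl
Formula: R = (Z2 - Z1) / (Z2 + Z1)
Numerator: Z2 - Z1 = 861.0 - 359.8 = 501.2
Denominator: Z2 + Z1 = 861.0 + 359.8 = 1220.8
R = 501.2 / 1220.8 = 0.4106

0.4106


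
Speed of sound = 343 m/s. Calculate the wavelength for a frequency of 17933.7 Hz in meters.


Given values:
  c = 343 m/s, f = 17933.7 Hz
Formula: lambda = c / f
lambda = 343 / 17933.7
lambda = 0.0191

0.0191 m


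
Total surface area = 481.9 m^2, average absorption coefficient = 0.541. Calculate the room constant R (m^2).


Given values:
  S = 481.9 m^2, alpha = 0.541
Formula: R = S * alpha / (1 - alpha)
Numerator: 481.9 * 0.541 = 260.7079
Denominator: 1 - 0.541 = 0.459
R = 260.7079 / 0.459 = 567.99

567.99 m^2


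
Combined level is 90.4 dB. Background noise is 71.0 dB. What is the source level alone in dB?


Given values:
  L_total = 90.4 dB, L_bg = 71.0 dB
Formula: L_source = 10 * log10(10^(L_total/10) - 10^(L_bg/10))
Convert to linear:
  10^(90.4/10) = 1096478196.1432
  10^(71.0/10) = 12589254.1179
Difference: 1096478196.1432 - 12589254.1179 = 1083888942.0253
L_source = 10 * log10(1083888942.0253) = 90.35

90.35 dB


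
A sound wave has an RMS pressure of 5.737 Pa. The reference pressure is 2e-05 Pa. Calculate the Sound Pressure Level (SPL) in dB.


Given values:
  p = 5.737 Pa
  p_ref = 2e-05 Pa
Formula: SPL = 20 * log10(p / p_ref)
Compute ratio: p / p_ref = 5.737 / 2e-05 = 286850
Compute log10: log10(286850) = 5.457655
Multiply: SPL = 20 * 5.457655 = 109.15

109.15 dB


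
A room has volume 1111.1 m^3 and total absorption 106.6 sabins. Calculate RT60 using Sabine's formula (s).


Given values:
  V = 1111.1 m^3
  A = 106.6 sabins
Formula: RT60 = 0.161 * V / A
Numerator: 0.161 * 1111.1 = 178.8871
RT60 = 178.8871 / 106.6 = 1.678

1.678 s


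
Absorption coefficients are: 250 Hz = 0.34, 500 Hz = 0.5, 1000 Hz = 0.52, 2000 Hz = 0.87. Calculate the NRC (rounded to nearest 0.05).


Given values:
  a_250 = 0.34, a_500 = 0.5
  a_1000 = 0.52, a_2000 = 0.87
Formula: NRC = (a250 + a500 + a1000 + a2000) / 4
Sum = 0.34 + 0.5 + 0.52 + 0.87 = 2.23
NRC = 2.23 / 4 = 0.5575
Rounded to nearest 0.05: 0.55

0.55


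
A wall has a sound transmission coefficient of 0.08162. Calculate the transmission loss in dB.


Given values:
  tau = 0.08162
Formula: TL = 10 * log10(1 / tau)
Compute 1 / tau = 1 / 0.08162 = 12.2519
Compute log10(12.2519) = 1.088203
TL = 10 * 1.088203 = 10.88

10.88 dB


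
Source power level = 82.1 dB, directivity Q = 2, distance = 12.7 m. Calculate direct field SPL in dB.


Given values:
  Lw = 82.1 dB, Q = 2, r = 12.7 m
Formula: SPL = Lw + 10 * log10(Q / (4 * pi * r^2))
Compute 4 * pi * r^2 = 4 * pi * 12.7^2 = 2026.8299
Compute Q / denom = 2 / 2026.8299 = 0.00098676
Compute 10 * log10(0.00098676) = -30.0579
SPL = 82.1 + (-30.0579) = 52.04

52.04 dB


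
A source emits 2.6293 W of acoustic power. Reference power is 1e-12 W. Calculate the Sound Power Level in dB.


Given values:
  W = 2.6293 W
  W_ref = 1e-12 W
Formula: SWL = 10 * log10(W / W_ref)
Compute ratio: W / W_ref = 2629300000000
Compute log10: log10(2629300000000) = 12.41984
Multiply: SWL = 10 * 12.41984 = 124.2

124.2 dB


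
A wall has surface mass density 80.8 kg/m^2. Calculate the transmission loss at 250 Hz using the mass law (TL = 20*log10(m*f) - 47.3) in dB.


Given values:
  m = 80.8 kg/m^2, f = 250 Hz
Formula: TL = 20 * log10(m * f) - 47.3
Compute m * f = 80.8 * 250 = 20200.0
Compute log10(20200.0) = 4.305351
Compute 20 * 4.305351 = 86.107
TL = 86.107 - 47.3 = 38.81

38.81 dB


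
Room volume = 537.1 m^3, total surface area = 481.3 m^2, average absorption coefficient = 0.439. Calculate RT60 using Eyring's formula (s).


Given values:
  V = 537.1 m^3, S = 481.3 m^2, alpha = 0.439
Formula: RT60 = 0.161 * V / (-S * ln(1 - alpha))
Compute ln(1 - 0.439) = ln(0.561) = -0.578034
Denominator: -481.3 * -0.578034 = 278.2078
Numerator: 0.161 * 537.1 = 86.4731
RT60 = 86.4731 / 278.2078 = 0.311

0.311 s


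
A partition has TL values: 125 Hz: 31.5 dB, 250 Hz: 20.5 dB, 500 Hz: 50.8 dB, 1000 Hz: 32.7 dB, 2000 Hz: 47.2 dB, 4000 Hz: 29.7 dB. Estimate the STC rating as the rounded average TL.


Given TL values at each frequency:
  125 Hz: 31.5 dB
  250 Hz: 20.5 dB
  500 Hz: 50.8 dB
  1000 Hz: 32.7 dB
  2000 Hz: 47.2 dB
  4000 Hz: 29.7 dB
Formula: STC ~ round(average of TL values)
Sum = 31.5 + 20.5 + 50.8 + 32.7 + 47.2 + 29.7 = 212.4
Average = 212.4 / 6 = 35.4
Rounded: 35

35


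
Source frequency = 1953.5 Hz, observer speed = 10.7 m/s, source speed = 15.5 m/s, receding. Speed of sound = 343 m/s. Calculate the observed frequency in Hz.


Given values:
  f_s = 1953.5 Hz, v_o = 10.7 m/s, v_s = 15.5 m/s
  Direction: receding
Formula: f_o = f_s * (c - v_o) / (c + v_s)
Numerator: c - v_o = 343 - 10.7 = 332.3
Denominator: c + v_s = 343 + 15.5 = 358.5
f_o = 1953.5 * 332.3 / 358.5 = 1810.73

1810.73 Hz


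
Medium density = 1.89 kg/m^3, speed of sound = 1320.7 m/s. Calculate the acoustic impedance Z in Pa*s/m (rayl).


Given values:
  rho = 1.89 kg/m^3
  c = 1320.7 m/s
Formula: Z = rho * c
Z = 1.89 * 1320.7
Z = 2496.12

2496.12 rayl


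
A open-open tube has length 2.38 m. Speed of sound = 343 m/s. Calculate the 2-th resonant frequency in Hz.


Given values:
  Tube type: open-open, L = 2.38 m, c = 343 m/s, n = 2
Formula: f_n = n * c / (2 * L)
Compute 2 * L = 2 * 2.38 = 4.76
f = 2 * 343 / 4.76
f = 144.12

144.12 Hz


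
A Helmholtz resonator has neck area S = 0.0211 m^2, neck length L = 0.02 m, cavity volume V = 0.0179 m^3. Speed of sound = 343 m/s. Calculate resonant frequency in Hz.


Given values:
  S = 0.0211 m^2, L = 0.02 m, V = 0.0179 m^3, c = 343 m/s
Formula: f = (c / (2*pi)) * sqrt(S / (V * L))
Compute V * L = 0.0179 * 0.02 = 0.000358
Compute S / (V * L) = 0.0211 / 0.000358 = 58.9385
Compute sqrt(58.9385) = 7.677141
Compute c / (2*pi) = 343 / 6.283185 = 54.590148
f = 54.590148 * 7.677141 = 419.1

419.1 Hz


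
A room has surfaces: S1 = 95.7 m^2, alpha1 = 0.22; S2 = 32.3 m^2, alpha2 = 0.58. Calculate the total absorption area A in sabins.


Given surfaces:
  Surface 1: 95.7 * 0.22 = 21.054
  Surface 2: 32.3 * 0.58 = 18.734
Formula: A = sum(Si * alpha_i)
A = 21.054 + 18.734
A = 39.79

39.79 sabins


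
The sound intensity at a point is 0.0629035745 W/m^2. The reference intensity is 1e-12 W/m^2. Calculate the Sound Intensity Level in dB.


Given values:
  I = 0.0629035745 W/m^2
  I_ref = 1e-12 W/m^2
Formula: SIL = 10 * log10(I / I_ref)
Compute ratio: I / I_ref = 62903574500
Compute log10: log10(62903574500) = 10.798675
Multiply: SIL = 10 * 10.798675 = 107.99

107.99 dB


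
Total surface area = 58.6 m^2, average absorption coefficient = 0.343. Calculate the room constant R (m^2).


Given values:
  S = 58.6 m^2, alpha = 0.343
Formula: R = S * alpha / (1 - alpha)
Numerator: 58.6 * 0.343 = 20.0998
Denominator: 1 - 0.343 = 0.657
R = 20.0998 / 0.657 = 30.59

30.59 m^2


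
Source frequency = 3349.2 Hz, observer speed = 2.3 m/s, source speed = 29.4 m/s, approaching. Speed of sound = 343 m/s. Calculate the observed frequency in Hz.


Given values:
  f_s = 3349.2 Hz, v_o = 2.3 m/s, v_s = 29.4 m/s
  Direction: approaching
Formula: f_o = f_s * (c + v_o) / (c - v_s)
Numerator: c + v_o = 343 + 2.3 = 345.3
Denominator: c - v_s = 343 - 29.4 = 313.6
f_o = 3349.2 * 345.3 / 313.6 = 3687.75

3687.75 Hz


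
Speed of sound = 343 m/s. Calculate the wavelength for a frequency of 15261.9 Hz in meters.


Given values:
  c = 343 m/s, f = 15261.9 Hz
Formula: lambda = c / f
lambda = 343 / 15261.9
lambda = 0.0225

0.0225 m


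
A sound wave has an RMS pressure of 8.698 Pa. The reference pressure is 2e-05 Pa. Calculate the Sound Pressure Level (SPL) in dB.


Given values:
  p = 8.698 Pa
  p_ref = 2e-05 Pa
Formula: SPL = 20 * log10(p / p_ref)
Compute ratio: p / p_ref = 8.698 / 2e-05 = 434900
Compute log10: log10(434900) = 5.638389
Multiply: SPL = 20 * 5.638389 = 112.77

112.77 dB


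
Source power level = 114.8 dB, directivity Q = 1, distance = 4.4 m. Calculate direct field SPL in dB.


Given values:
  Lw = 114.8 dB, Q = 1, r = 4.4 m
Formula: SPL = Lw + 10 * log10(Q / (4 * pi * r^2))
Compute 4 * pi * r^2 = 4 * pi * 4.4^2 = 243.2849
Compute Q / denom = 1 / 243.2849 = 0.00411041
Compute 10 * log10(0.00411041) = -23.8611
SPL = 114.8 + (-23.8611) = 90.94

90.94 dB


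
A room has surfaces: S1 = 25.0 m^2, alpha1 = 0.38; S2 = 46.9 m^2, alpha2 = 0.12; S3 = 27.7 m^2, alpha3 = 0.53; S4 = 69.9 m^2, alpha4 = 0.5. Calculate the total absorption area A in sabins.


Given surfaces:
  Surface 1: 25.0 * 0.38 = 9.5
  Surface 2: 46.9 * 0.12 = 5.628
  Surface 3: 27.7 * 0.53 = 14.681
  Surface 4: 69.9 * 0.5 = 34.95
Formula: A = sum(Si * alpha_i)
A = 9.5 + 5.628 + 14.681 + 34.95
A = 64.76

64.76 sabins


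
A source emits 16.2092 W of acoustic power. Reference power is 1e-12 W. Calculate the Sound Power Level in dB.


Given values:
  W = 16.2092 W
  W_ref = 1e-12 W
Formula: SWL = 10 * log10(W / W_ref)
Compute ratio: W / W_ref = 16209200000000
Compute log10: log10(16209200000000) = 13.209762
Multiply: SWL = 10 * 13.209762 = 132.1

132.1 dB


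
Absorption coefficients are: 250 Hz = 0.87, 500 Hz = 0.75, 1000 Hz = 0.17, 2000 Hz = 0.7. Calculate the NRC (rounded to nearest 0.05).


Given values:
  a_250 = 0.87, a_500 = 0.75
  a_1000 = 0.17, a_2000 = 0.7
Formula: NRC = (a250 + a500 + a1000 + a2000) / 4
Sum = 0.87 + 0.75 + 0.17 + 0.7 = 2.49
NRC = 2.49 / 4 = 0.6225
Rounded to nearest 0.05: 0.6

0.6


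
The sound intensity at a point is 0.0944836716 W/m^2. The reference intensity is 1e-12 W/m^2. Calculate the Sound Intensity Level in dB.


Given values:
  I = 0.0944836716 W/m^2
  I_ref = 1e-12 W/m^2
Formula: SIL = 10 * log10(I / I_ref)
Compute ratio: I / I_ref = 94483671600
Compute log10: log10(94483671600) = 10.975357
Multiply: SIL = 10 * 10.975357 = 109.75

109.75 dB


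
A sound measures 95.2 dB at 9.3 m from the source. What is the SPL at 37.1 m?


Given values:
  SPL1 = 95.2 dB, r1 = 9.3 m, r2 = 37.1 m
Formula: SPL2 = SPL1 - 20 * log10(r2 / r1)
Compute ratio: r2 / r1 = 37.1 / 9.3 = 3.9892
Compute log10: log10(3.9892) = 0.600886
Compute drop: 20 * 0.600886 = 12.0177
SPL2 = 95.2 - 12.0177 = 83.18

83.18 dB


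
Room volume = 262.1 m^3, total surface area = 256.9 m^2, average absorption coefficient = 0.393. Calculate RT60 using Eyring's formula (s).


Given values:
  V = 262.1 m^3, S = 256.9 m^2, alpha = 0.393
Formula: RT60 = 0.161 * V / (-S * ln(1 - alpha))
Compute ln(1 - 0.393) = ln(0.607) = -0.499226
Denominator: -256.9 * -0.499226 = 128.2512
Numerator: 0.161 * 262.1 = 42.1981
RT60 = 42.1981 / 128.2512 = 0.329

0.329 s


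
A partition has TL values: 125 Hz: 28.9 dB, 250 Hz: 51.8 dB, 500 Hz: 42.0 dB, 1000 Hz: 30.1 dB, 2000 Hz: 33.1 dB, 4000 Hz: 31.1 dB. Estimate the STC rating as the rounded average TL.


Given TL values at each frequency:
  125 Hz: 28.9 dB
  250 Hz: 51.8 dB
  500 Hz: 42.0 dB
  1000 Hz: 30.1 dB
  2000 Hz: 33.1 dB
  4000 Hz: 31.1 dB
Formula: STC ~ round(average of TL values)
Sum = 28.9 + 51.8 + 42.0 + 30.1 + 33.1 + 31.1 = 217.0
Average = 217.0 / 6 = 36.17
Rounded: 36

36


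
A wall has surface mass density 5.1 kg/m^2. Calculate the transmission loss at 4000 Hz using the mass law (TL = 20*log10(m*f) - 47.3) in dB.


Given values:
  m = 5.1 kg/m^2, f = 4000 Hz
Formula: TL = 20 * log10(m * f) - 47.3
Compute m * f = 5.1 * 4000 = 20400.0
Compute log10(20400.0) = 4.30963
Compute 20 * 4.30963 = 86.1926
TL = 86.1926 - 47.3 = 38.89

38.89 dB


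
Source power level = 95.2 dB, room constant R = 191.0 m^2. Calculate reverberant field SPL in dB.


Given values:
  Lw = 95.2 dB, R = 191.0 m^2
Formula: SPL = Lw + 10 * log10(4 / R)
Compute 4 / R = 4 / 191.0 = 0.020942
Compute 10 * log10(0.020942) = -16.7898
SPL = 95.2 + (-16.7898) = 78.41

78.41 dB


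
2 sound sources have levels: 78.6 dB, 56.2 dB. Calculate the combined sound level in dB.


Formula: L_total = 10 * log10( sum(10^(Li/10)) )
  Source 1: 10^(78.6/10) = 72443596.0075
  Source 2: 10^(56.2/10) = 416869.3835
Sum of linear values = 72860465.391
L_total = 10 * log10(72860465.391) = 78.62

78.62 dB


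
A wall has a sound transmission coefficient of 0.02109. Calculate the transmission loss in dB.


Given values:
  tau = 0.02109
Formula: TL = 10 * log10(1 / tau)
Compute 1 / tau = 1 / 0.02109 = 47.4158
Compute log10(47.4158) = 1.675923
TL = 10 * 1.675923 = 16.76

16.76 dB


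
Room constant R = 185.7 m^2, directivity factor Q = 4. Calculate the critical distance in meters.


Given values:
  R = 185.7 m^2, Q = 4
Formula: d_c = 0.141 * sqrt(Q * R)
Compute Q * R = 4 * 185.7 = 742.8
Compute sqrt(742.8) = 27.2544
d_c = 0.141 * 27.2544 = 3.843

3.843 m


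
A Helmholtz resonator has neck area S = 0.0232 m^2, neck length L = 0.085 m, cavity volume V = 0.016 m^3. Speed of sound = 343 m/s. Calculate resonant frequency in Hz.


Given values:
  S = 0.0232 m^2, L = 0.085 m, V = 0.016 m^3, c = 343 m/s
Formula: f = (c / (2*pi)) * sqrt(S / (V * L))
Compute V * L = 0.016 * 0.085 = 0.00136
Compute S / (V * L) = 0.0232 / 0.00136 = 17.0588
Compute sqrt(17.0588) = 4.13023
Compute c / (2*pi) = 343 / 6.283185 = 54.590148
f = 54.590148 * 4.13023 = 225.47

225.47 Hz


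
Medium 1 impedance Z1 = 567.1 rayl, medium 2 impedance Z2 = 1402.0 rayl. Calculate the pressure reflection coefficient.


Given values:
  Z1 = 567.1 rayl, Z2 = 1402.0 rayl
Formula: R = (Z2 - Z1) / (Z2 + Z1)
Numerator: Z2 - Z1 = 1402.0 - 567.1 = 834.9
Denominator: Z2 + Z1 = 1402.0 + 567.1 = 1969.1
R = 834.9 / 1969.1 = 0.424

0.424


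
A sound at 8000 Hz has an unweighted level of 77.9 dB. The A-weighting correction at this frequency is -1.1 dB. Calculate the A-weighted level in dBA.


Given values:
  SPL = 77.9 dB
  A-weighting at 8000 Hz = -1.1 dB
Formula: L_A = SPL + A_weight
L_A = 77.9 + (-1.1)
L_A = 76.8

76.8 dBA


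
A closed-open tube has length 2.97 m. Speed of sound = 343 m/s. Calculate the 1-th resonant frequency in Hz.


Given values:
  Tube type: closed-open, L = 2.97 m, c = 343 m/s, n = 1
Formula: f_n = (2n - 1) * c / (4 * L)
Compute 2n - 1 = 2*1 - 1 = 1
Compute 4 * L = 4 * 2.97 = 11.88
f = 1 * 343 / 11.88
f = 28.87

28.87 Hz


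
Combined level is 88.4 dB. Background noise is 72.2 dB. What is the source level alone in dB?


Given values:
  L_total = 88.4 dB, L_bg = 72.2 dB
Formula: L_source = 10 * log10(10^(L_total/10) - 10^(L_bg/10))
Convert to linear:
  10^(88.4/10) = 691830970.9189
  10^(72.2/10) = 16595869.0744
Difference: 691830970.9189 - 16595869.0744 = 675235101.8445
L_source = 10 * log10(675235101.8445) = 88.29

88.29 dB


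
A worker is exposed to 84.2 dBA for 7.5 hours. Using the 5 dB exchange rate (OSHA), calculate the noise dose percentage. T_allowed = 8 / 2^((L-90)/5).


Given values:
  L = 84.2 dBA, T = 7.5 hours
Formula: T_allowed = 8 / 2^((L - 90) / 5)
Compute exponent: (84.2 - 90) / 5 = -1.16
Compute 2^(-1.16) = 0.447513
T_allowed = 8 / 0.447513 = 17.876576 hours
Dose = (T / T_allowed) * 100
Dose = (7.5 / 17.876576) * 100 = 41.95

41.95 %


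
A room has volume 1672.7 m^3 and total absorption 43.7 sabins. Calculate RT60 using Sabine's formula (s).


Given values:
  V = 1672.7 m^3
  A = 43.7 sabins
Formula: RT60 = 0.161 * V / A
Numerator: 0.161 * 1672.7 = 269.3047
RT60 = 269.3047 / 43.7 = 6.163

6.163 s


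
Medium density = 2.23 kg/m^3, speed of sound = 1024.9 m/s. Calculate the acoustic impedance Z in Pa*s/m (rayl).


Given values:
  rho = 2.23 kg/m^3
  c = 1024.9 m/s
Formula: Z = rho * c
Z = 2.23 * 1024.9
Z = 2285.53

2285.53 rayl


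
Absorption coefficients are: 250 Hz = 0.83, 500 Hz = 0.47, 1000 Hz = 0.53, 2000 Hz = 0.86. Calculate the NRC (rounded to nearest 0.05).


Given values:
  a_250 = 0.83, a_500 = 0.47
  a_1000 = 0.53, a_2000 = 0.86
Formula: NRC = (a250 + a500 + a1000 + a2000) / 4
Sum = 0.83 + 0.47 + 0.53 + 0.86 = 2.69
NRC = 2.69 / 4 = 0.6725
Rounded to nearest 0.05: 0.65

0.65


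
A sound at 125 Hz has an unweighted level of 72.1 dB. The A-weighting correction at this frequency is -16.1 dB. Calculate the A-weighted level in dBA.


Given values:
  SPL = 72.1 dB
  A-weighting at 125 Hz = -16.1 dB
Formula: L_A = SPL + A_weight
L_A = 72.1 + (-16.1)
L_A = 56.0

56.0 dBA


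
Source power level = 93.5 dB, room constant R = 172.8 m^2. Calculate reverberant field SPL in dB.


Given values:
  Lw = 93.5 dB, R = 172.8 m^2
Formula: SPL = Lw + 10 * log10(4 / R)
Compute 4 / R = 4 / 172.8 = 0.023148
Compute 10 * log10(0.023148) = -16.3549
SPL = 93.5 + (-16.3549) = 77.15

77.15 dB


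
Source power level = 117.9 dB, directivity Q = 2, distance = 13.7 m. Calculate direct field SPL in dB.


Given values:
  Lw = 117.9 dB, Q = 2, r = 13.7 m
Formula: SPL = Lw + 10 * log10(Q / (4 * pi * r^2))
Compute 4 * pi * r^2 = 4 * pi * 13.7^2 = 2358.5821
Compute Q / denom = 2 / 2358.5821 = 0.00084797
Compute 10 * log10(0.00084797) = -30.7162
SPL = 117.9 + (-30.7162) = 87.18

87.18 dB


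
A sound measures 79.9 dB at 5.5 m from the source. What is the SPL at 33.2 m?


Given values:
  SPL1 = 79.9 dB, r1 = 5.5 m, r2 = 33.2 m
Formula: SPL2 = SPL1 - 20 * log10(r2 / r1)
Compute ratio: r2 / r1 = 33.2 / 5.5 = 6.0364
Compute log10: log10(6.0364) = 0.780778
Compute drop: 20 * 0.780778 = 15.6156
SPL2 = 79.9 - 15.6156 = 64.28

64.28 dB


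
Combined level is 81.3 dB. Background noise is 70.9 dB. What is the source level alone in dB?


Given values:
  L_total = 81.3 dB, L_bg = 70.9 dB
Formula: L_source = 10 * log10(10^(L_total/10) - 10^(L_bg/10))
Convert to linear:
  10^(81.3/10) = 134896288.2592
  10^(70.9/10) = 12302687.7081
Difference: 134896288.2592 - 12302687.7081 = 122593600.5511
L_source = 10 * log10(122593600.5511) = 80.88

80.88 dB


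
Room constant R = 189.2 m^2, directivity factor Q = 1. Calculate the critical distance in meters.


Given values:
  R = 189.2 m^2, Q = 1
Formula: d_c = 0.141 * sqrt(Q * R)
Compute Q * R = 1 * 189.2 = 189.2
Compute sqrt(189.2) = 13.755
d_c = 0.141 * 13.755 = 1.939

1.939 m


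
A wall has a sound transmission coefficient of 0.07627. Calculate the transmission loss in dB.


Given values:
  tau = 0.07627
Formula: TL = 10 * log10(1 / tau)
Compute 1 / tau = 1 / 0.07627 = 13.1113
Compute log10(13.1113) = 1.117646
TL = 10 * 1.117646 = 11.18

11.18 dB


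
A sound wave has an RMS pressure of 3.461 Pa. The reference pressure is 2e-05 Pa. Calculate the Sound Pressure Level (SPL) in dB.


Given values:
  p = 3.461 Pa
  p_ref = 2e-05 Pa
Formula: SPL = 20 * log10(p / p_ref)
Compute ratio: p / p_ref = 3.461 / 2e-05 = 173050
Compute log10: log10(173050) = 5.238172
Multiply: SPL = 20 * 5.238172 = 104.76

104.76 dB


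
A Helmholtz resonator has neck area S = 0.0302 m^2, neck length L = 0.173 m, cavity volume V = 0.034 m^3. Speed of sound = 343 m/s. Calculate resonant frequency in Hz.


Given values:
  S = 0.0302 m^2, L = 0.173 m, V = 0.034 m^3, c = 343 m/s
Formula: f = (c / (2*pi)) * sqrt(S / (V * L))
Compute V * L = 0.034 * 0.173 = 0.005882
Compute S / (V * L) = 0.0302 / 0.005882 = 5.1343
Compute sqrt(5.1343) = 2.265899
Compute c / (2*pi) = 343 / 6.283185 = 54.590148
f = 54.590148 * 2.265899 = 123.7

123.7 Hz


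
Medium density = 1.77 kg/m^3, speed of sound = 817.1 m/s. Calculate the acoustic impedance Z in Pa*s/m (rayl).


Given values:
  rho = 1.77 kg/m^3
  c = 817.1 m/s
Formula: Z = rho * c
Z = 1.77 * 817.1
Z = 1446.27

1446.27 rayl


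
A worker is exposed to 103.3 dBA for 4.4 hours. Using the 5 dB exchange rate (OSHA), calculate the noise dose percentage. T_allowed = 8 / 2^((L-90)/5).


Given values:
  L = 103.3 dBA, T = 4.4 hours
Formula: T_allowed = 8 / 2^((L - 90) / 5)
Compute exponent: (103.3 - 90) / 5 = 2.66
Compute 2^(2.66) = 6.32033
T_allowed = 8 / 6.32033 = 1.265757 hours
Dose = (T / T_allowed) * 100
Dose = (4.4 / 1.265757) * 100 = 347.62

347.62 %


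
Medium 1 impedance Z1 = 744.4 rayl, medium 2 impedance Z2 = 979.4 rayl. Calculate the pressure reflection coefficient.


Given values:
  Z1 = 744.4 rayl, Z2 = 979.4 rayl
Formula: R = (Z2 - Z1) / (Z2 + Z1)
Numerator: Z2 - Z1 = 979.4 - 744.4 = 235.0
Denominator: Z2 + Z1 = 979.4 + 744.4 = 1723.8
R = 235.0 / 1723.8 = 0.1363

0.1363


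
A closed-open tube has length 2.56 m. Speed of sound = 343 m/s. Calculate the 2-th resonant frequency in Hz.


Given values:
  Tube type: closed-open, L = 2.56 m, c = 343 m/s, n = 2
Formula: f_n = (2n - 1) * c / (4 * L)
Compute 2n - 1 = 2*2 - 1 = 3
Compute 4 * L = 4 * 2.56 = 10.24
f = 3 * 343 / 10.24
f = 100.49

100.49 Hz


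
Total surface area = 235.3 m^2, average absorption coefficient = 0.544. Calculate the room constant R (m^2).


Given values:
  S = 235.3 m^2, alpha = 0.544
Formula: R = S * alpha / (1 - alpha)
Numerator: 235.3 * 0.544 = 128.0032
Denominator: 1 - 0.544 = 0.456
R = 128.0032 / 0.456 = 280.71

280.71 m^2


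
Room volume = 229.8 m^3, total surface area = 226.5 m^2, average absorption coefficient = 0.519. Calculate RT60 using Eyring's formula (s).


Given values:
  V = 229.8 m^3, S = 226.5 m^2, alpha = 0.519
Formula: RT60 = 0.161 * V / (-S * ln(1 - alpha))
Compute ln(1 - 0.519) = ln(0.481) = -0.731888
Denominator: -226.5 * -0.731888 = 165.7726
Numerator: 0.161 * 229.8 = 36.9978
RT60 = 36.9978 / 165.7726 = 0.223

0.223 s


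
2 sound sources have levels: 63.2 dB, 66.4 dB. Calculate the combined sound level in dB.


Formula: L_total = 10 * log10( sum(10^(Li/10)) )
  Source 1: 10^(63.2/10) = 2089296.1309
  Source 2: 10^(66.4/10) = 4365158.3224
Sum of linear values = 6454454.4533
L_total = 10 * log10(6454454.4533) = 68.1

68.1 dB


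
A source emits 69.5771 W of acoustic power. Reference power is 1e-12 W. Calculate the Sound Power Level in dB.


Given values:
  W = 69.5771 W
  W_ref = 1e-12 W
Formula: SWL = 10 * log10(W / W_ref)
Compute ratio: W / W_ref = 69577100000000
Compute log10: log10(69577100000000) = 13.842466
Multiply: SWL = 10 * 13.842466 = 138.42

138.42 dB


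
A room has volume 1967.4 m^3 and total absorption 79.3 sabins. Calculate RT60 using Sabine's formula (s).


Given values:
  V = 1967.4 m^3
  A = 79.3 sabins
Formula: RT60 = 0.161 * V / A
Numerator: 0.161 * 1967.4 = 316.7514
RT60 = 316.7514 / 79.3 = 3.994

3.994 s


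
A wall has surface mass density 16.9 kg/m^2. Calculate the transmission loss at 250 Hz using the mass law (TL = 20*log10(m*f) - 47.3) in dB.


Given values:
  m = 16.9 kg/m^2, f = 250 Hz
Formula: TL = 20 * log10(m * f) - 47.3
Compute m * f = 16.9 * 250 = 4225.0
Compute log10(4225.0) = 3.625827
Compute 20 * 3.625827 = 72.5165
TL = 72.5165 - 47.3 = 25.22

25.22 dB


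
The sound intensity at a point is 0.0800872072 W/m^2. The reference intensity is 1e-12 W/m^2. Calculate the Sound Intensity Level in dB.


Given values:
  I = 0.0800872072 W/m^2
  I_ref = 1e-12 W/m^2
Formula: SIL = 10 * log10(I / I_ref)
Compute ratio: I / I_ref = 80087207200
Compute log10: log10(80087207200) = 10.903563
Multiply: SIL = 10 * 10.903563 = 109.04

109.04 dB


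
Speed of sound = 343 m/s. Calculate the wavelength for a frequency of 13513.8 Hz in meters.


Given values:
  c = 343 m/s, f = 13513.8 Hz
Formula: lambda = c / f
lambda = 343 / 13513.8
lambda = 0.0254

0.0254 m


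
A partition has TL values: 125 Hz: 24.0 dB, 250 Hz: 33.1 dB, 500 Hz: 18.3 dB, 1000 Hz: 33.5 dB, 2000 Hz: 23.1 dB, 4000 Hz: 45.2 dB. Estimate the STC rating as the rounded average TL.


Given TL values at each frequency:
  125 Hz: 24.0 dB
  250 Hz: 33.1 dB
  500 Hz: 18.3 dB
  1000 Hz: 33.5 dB
  2000 Hz: 23.1 dB
  4000 Hz: 45.2 dB
Formula: STC ~ round(average of TL values)
Sum = 24.0 + 33.1 + 18.3 + 33.5 + 23.1 + 45.2 = 177.2
Average = 177.2 / 6 = 29.53
Rounded: 30

30


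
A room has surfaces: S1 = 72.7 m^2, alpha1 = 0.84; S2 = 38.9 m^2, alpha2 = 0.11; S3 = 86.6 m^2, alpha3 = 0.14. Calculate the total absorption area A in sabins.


Given surfaces:
  Surface 1: 72.7 * 0.84 = 61.068
  Surface 2: 38.9 * 0.11 = 4.279
  Surface 3: 86.6 * 0.14 = 12.124
Formula: A = sum(Si * alpha_i)
A = 61.068 + 4.279 + 12.124
A = 77.47

77.47 sabins


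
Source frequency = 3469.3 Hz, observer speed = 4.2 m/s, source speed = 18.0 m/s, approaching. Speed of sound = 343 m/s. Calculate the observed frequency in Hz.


Given values:
  f_s = 3469.3 Hz, v_o = 4.2 m/s, v_s = 18.0 m/s
  Direction: approaching
Formula: f_o = f_s * (c + v_o) / (c - v_s)
Numerator: c + v_o = 343 + 4.2 = 347.2
Denominator: c - v_s = 343 - 18.0 = 325.0
f_o = 3469.3 * 347.2 / 325.0 = 3706.28

3706.28 Hz


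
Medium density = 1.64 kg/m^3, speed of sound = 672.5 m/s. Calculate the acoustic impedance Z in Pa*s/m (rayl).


Given values:
  rho = 1.64 kg/m^3
  c = 672.5 m/s
Formula: Z = rho * c
Z = 1.64 * 672.5
Z = 1102.9

1102.9 rayl


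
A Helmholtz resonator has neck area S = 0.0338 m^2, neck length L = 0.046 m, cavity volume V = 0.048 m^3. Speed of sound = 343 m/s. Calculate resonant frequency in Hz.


Given values:
  S = 0.0338 m^2, L = 0.046 m, V = 0.048 m^3, c = 343 m/s
Formula: f = (c / (2*pi)) * sqrt(S / (V * L))
Compute V * L = 0.048 * 0.046 = 0.002208
Compute S / (V * L) = 0.0338 / 0.002208 = 15.308
Compute sqrt(15.308) = 3.912544
Compute c / (2*pi) = 343 / 6.283185 = 54.590148
f = 54.590148 * 3.912544 = 213.59

213.59 Hz


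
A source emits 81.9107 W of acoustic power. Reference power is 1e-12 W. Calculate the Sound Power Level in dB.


Given values:
  W = 81.9107 W
  W_ref = 1e-12 W
Formula: SWL = 10 * log10(W / W_ref)
Compute ratio: W / W_ref = 81910700000000
Compute log10: log10(81910700000000) = 13.913341
Multiply: SWL = 10 * 13.913341 = 139.13

139.13 dB


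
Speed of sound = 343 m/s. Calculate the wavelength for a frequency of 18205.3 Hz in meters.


Given values:
  c = 343 m/s, f = 18205.3 Hz
Formula: lambda = c / f
lambda = 343 / 18205.3
lambda = 0.0188

0.0188 m


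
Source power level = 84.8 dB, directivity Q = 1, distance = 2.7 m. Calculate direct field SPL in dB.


Given values:
  Lw = 84.8 dB, Q = 1, r = 2.7 m
Formula: SPL = Lw + 10 * log10(Q / (4 * pi * r^2))
Compute 4 * pi * r^2 = 4 * pi * 2.7^2 = 91.6088
Compute Q / denom = 1 / 91.6088 = 0.01091598
Compute 10 * log10(0.01091598) = -19.6194
SPL = 84.8 + (-19.6194) = 65.18

65.18 dB


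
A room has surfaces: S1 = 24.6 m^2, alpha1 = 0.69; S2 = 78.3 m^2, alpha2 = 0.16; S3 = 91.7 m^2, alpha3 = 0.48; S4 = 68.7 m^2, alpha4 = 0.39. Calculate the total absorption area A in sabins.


Given surfaces:
  Surface 1: 24.6 * 0.69 = 16.974
  Surface 2: 78.3 * 0.16 = 12.528
  Surface 3: 91.7 * 0.48 = 44.016
  Surface 4: 68.7 * 0.39 = 26.793
Formula: A = sum(Si * alpha_i)
A = 16.974 + 12.528 + 44.016 + 26.793
A = 100.31

100.31 sabins


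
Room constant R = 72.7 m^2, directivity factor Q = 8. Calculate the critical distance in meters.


Given values:
  R = 72.7 m^2, Q = 8
Formula: d_c = 0.141 * sqrt(Q * R)
Compute Q * R = 8 * 72.7 = 581.6
Compute sqrt(581.6) = 24.1164
d_c = 0.141 * 24.1164 = 3.4

3.4 m


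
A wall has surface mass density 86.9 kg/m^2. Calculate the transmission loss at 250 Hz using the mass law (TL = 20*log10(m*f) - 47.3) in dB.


Given values:
  m = 86.9 kg/m^2, f = 250 Hz
Formula: TL = 20 * log10(m * f) - 47.3
Compute m * f = 86.9 * 250 = 21725.0
Compute log10(21725.0) = 4.33696
Compute 20 * 4.33696 = 86.7392
TL = 86.7392 - 47.3 = 39.44

39.44 dB


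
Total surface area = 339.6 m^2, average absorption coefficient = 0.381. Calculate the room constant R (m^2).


Given values:
  S = 339.6 m^2, alpha = 0.381
Formula: R = S * alpha / (1 - alpha)
Numerator: 339.6 * 0.381 = 129.3876
Denominator: 1 - 0.381 = 0.619
R = 129.3876 / 0.619 = 209.03

209.03 m^2


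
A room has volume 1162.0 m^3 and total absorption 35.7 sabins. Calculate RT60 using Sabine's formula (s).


Given values:
  V = 1162.0 m^3
  A = 35.7 sabins
Formula: RT60 = 0.161 * V / A
Numerator: 0.161 * 1162.0 = 187.082
RT60 = 187.082 / 35.7 = 5.24

5.24 s


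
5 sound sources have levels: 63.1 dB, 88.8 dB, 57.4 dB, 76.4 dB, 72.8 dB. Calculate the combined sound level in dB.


Formula: L_total = 10 * log10( sum(10^(Li/10)) )
  Source 1: 10^(63.1/10) = 2041737.9447
  Source 2: 10^(88.8/10) = 758577575.0292
  Source 3: 10^(57.4/10) = 549540.8739
  Source 4: 10^(76.4/10) = 43651583.224
  Source 5: 10^(72.8/10) = 19054607.1796
Sum of linear values = 823875044.2514
L_total = 10 * log10(823875044.2514) = 89.16

89.16 dB


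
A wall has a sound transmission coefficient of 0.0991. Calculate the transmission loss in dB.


Given values:
  tau = 0.0991
Formula: TL = 10 * log10(1 / tau)
Compute 1 / tau = 1 / 0.0991 = 10.0908
Compute log10(10.0908) = 1.003926
TL = 10 * 1.003926 = 10.04

10.04 dB


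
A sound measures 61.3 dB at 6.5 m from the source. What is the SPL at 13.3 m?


Given values:
  SPL1 = 61.3 dB, r1 = 6.5 m, r2 = 13.3 m
Formula: SPL2 = SPL1 - 20 * log10(r2 / r1)
Compute ratio: r2 / r1 = 13.3 / 6.5 = 2.0462
Compute log10: log10(2.0462) = 0.310948
Compute drop: 20 * 0.310948 = 6.219
SPL2 = 61.3 - 6.219 = 55.08

55.08 dB


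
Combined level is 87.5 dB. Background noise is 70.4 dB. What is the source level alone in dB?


Given values:
  L_total = 87.5 dB, L_bg = 70.4 dB
Formula: L_source = 10 * log10(10^(L_total/10) - 10^(L_bg/10))
Convert to linear:
  10^(87.5/10) = 562341325.1903
  10^(70.4/10) = 10964781.9614
Difference: 562341325.1903 - 10964781.9614 = 551376543.2289
L_source = 10 * log10(551376543.2289) = 87.41

87.41 dB


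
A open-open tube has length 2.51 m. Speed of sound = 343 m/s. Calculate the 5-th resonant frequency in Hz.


Given values:
  Tube type: open-open, L = 2.51 m, c = 343 m/s, n = 5
Formula: f_n = n * c / (2 * L)
Compute 2 * L = 2 * 2.51 = 5.02
f = 5 * 343 / 5.02
f = 341.63

341.63 Hz


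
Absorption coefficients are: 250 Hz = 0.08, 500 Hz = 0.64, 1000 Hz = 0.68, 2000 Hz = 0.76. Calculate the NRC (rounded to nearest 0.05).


Given values:
  a_250 = 0.08, a_500 = 0.64
  a_1000 = 0.68, a_2000 = 0.76
Formula: NRC = (a250 + a500 + a1000 + a2000) / 4
Sum = 0.08 + 0.64 + 0.68 + 0.76 = 2.16
NRC = 2.16 / 4 = 0.54
Rounded to nearest 0.05: 0.55

0.55


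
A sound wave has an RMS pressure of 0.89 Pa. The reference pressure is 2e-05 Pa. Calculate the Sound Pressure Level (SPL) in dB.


Given values:
  p = 0.89 Pa
  p_ref = 2e-05 Pa
Formula: SPL = 20 * log10(p / p_ref)
Compute ratio: p / p_ref = 0.89 / 2e-05 = 44500
Compute log10: log10(44500) = 4.64836
Multiply: SPL = 20 * 4.64836 = 92.97

92.97 dB


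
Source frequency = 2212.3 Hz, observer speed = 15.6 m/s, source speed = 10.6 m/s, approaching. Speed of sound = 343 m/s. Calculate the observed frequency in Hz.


Given values:
  f_s = 2212.3 Hz, v_o = 15.6 m/s, v_s = 10.6 m/s
  Direction: approaching
Formula: f_o = f_s * (c + v_o) / (c - v_s)
Numerator: c + v_o = 343 + 15.6 = 358.6
Denominator: c - v_s = 343 - 10.6 = 332.4
f_o = 2212.3 * 358.6 / 332.4 = 2386.68

2386.68 Hz


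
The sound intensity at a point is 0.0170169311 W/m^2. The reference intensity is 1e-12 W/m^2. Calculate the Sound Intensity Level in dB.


Given values:
  I = 0.0170169311 W/m^2
  I_ref = 1e-12 W/m^2
Formula: SIL = 10 * log10(I / I_ref)
Compute ratio: I / I_ref = 17016931100
Compute log10: log10(17016931100) = 10.230881
Multiply: SIL = 10 * 10.230881 = 102.31

102.31 dB


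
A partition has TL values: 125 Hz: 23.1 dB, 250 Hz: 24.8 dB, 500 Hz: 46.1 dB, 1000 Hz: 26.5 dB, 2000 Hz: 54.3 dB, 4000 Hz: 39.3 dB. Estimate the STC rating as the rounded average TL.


Given TL values at each frequency:
  125 Hz: 23.1 dB
  250 Hz: 24.8 dB
  500 Hz: 46.1 dB
  1000 Hz: 26.5 dB
  2000 Hz: 54.3 dB
  4000 Hz: 39.3 dB
Formula: STC ~ round(average of TL values)
Sum = 23.1 + 24.8 + 46.1 + 26.5 + 54.3 + 39.3 = 214.1
Average = 214.1 / 6 = 35.68
Rounded: 36

36


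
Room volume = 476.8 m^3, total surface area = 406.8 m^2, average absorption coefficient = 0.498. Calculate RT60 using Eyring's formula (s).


Given values:
  V = 476.8 m^3, S = 406.8 m^2, alpha = 0.498
Formula: RT60 = 0.161 * V / (-S * ln(1 - alpha))
Compute ln(1 - 0.498) = ln(0.502) = -0.689155
Denominator: -406.8 * -0.689155 = 280.3483
Numerator: 0.161 * 476.8 = 76.7648
RT60 = 76.7648 / 280.3483 = 0.274

0.274 s


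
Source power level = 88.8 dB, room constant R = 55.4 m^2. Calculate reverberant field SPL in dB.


Given values:
  Lw = 88.8 dB, R = 55.4 m^2
Formula: SPL = Lw + 10 * log10(4 / R)
Compute 4 / R = 4 / 55.4 = 0.072202
Compute 10 * log10(0.072202) = -11.4145
SPL = 88.8 + (-11.4145) = 77.39

77.39 dB


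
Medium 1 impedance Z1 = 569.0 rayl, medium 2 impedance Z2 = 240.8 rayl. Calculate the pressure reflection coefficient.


Given values:
  Z1 = 569.0 rayl, Z2 = 240.8 rayl
Formula: R = (Z2 - Z1) / (Z2 + Z1)
Numerator: Z2 - Z1 = 240.8 - 569.0 = -328.2
Denominator: Z2 + Z1 = 240.8 + 569.0 = 809.8
R = -328.2 / 809.8 = -0.4053

-0.4053


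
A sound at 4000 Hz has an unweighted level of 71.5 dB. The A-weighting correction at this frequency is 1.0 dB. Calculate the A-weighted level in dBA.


Given values:
  SPL = 71.5 dB
  A-weighting at 4000 Hz = 1.0 dB
Formula: L_A = SPL + A_weight
L_A = 71.5 + (1.0)
L_A = 72.5

72.5 dBA


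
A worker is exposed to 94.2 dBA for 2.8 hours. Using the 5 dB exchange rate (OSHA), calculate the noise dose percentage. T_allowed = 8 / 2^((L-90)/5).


Given values:
  L = 94.2 dBA, T = 2.8 hours
Formula: T_allowed = 8 / 2^((L - 90) / 5)
Compute exponent: (94.2 - 90) / 5 = 0.84
Compute 2^(0.84) = 1.79005
T_allowed = 8 / 1.79005 = 4.469149 hours
Dose = (T / T_allowed) * 100
Dose = (2.8 / 4.469149) * 100 = 62.65

62.65 %


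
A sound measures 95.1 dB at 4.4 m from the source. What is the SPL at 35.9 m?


Given values:
  SPL1 = 95.1 dB, r1 = 4.4 m, r2 = 35.9 m
Formula: SPL2 = SPL1 - 20 * log10(r2 / r1)
Compute ratio: r2 / r1 = 35.9 / 4.4 = 8.1591
Compute log10: log10(8.1591) = 0.911642
Compute drop: 20 * 0.911642 = 18.2328
SPL2 = 95.1 - 18.2328 = 76.87

76.87 dB
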